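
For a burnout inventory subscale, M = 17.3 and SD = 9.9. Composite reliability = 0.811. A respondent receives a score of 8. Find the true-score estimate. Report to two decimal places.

T̂ = 0.811(8) + 0.189(17.3) = 6.488 + 3.2697 = 9.758 → 9.76

9.76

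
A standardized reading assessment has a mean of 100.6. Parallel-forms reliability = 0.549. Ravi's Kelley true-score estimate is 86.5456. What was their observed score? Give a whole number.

75

T̂ = ρX + (1 − ρ)μ  ⇒  X = (T̂ − (1 − ρ)μ) / ρ
X = (86.5456 − 0.451 × 100.6) / 0.549 = (86.5456 − 45.3706) / 0.549 = 41.1750 / 0.549 = 75.00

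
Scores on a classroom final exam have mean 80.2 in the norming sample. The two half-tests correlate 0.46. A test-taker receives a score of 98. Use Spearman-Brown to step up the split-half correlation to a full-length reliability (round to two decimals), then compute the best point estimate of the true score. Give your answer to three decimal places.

Spearman-Brown: ρ = 2r/(1 + r) = 2(0.46)/(1 + 0.46) = 0.920/1.46 = 0.6301 → 0.63
T̂ = ρX + (1 − ρ)μ
  = 0.63 × 98 + 0.37 × 80.2
  = 61.74 + 29.674
  = 91.4140
  ≈ 91.414

91.414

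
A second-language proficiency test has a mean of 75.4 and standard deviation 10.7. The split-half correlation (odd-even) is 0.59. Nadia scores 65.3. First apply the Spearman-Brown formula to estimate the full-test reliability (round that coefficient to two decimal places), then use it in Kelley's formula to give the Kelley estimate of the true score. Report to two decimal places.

Spearman-Brown: ρ = 2r/(1 + r) = 2(0.59)/(1 + 0.59) = 1.180/1.59 = 0.7421 → 0.74
Weight the observed score by reliability and the mean by (1 − reliability): T̂ = 0.74·65.3 + 0.26·75.4 = 48.322 + 19.604 = 67.926.

67.93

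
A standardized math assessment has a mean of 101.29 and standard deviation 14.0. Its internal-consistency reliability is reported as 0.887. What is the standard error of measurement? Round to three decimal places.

SEM = SD · √(1 − ρ) = 14.0 × √0.113 = 14.0 × 0.3362 = 4.7062

4.706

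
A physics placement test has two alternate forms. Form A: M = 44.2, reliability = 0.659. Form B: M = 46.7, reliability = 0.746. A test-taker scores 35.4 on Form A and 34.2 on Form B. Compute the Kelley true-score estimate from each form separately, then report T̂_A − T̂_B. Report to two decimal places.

1.03

T̂_A = 0.659(35.4) + 0.341(44.2) = 38.4008
T̂_B = 0.746(34.2) + 0.254(46.7) = 37.3750
T̂_A − T̂_B = 1.0258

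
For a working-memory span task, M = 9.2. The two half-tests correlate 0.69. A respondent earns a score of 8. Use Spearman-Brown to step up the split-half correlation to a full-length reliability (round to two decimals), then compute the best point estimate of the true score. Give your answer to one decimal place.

Spearman-Brown: ρ = 2r/(1 + r) = 2(0.69)/(1 + 0.69) = 1.380/1.69 = 0.8166 → 0.82
Regress the observed score toward the mean by the unreliability: T̂ = 0.82·8 + 0.18·9.2 = 6.56 + 1.656 = 8.22.

8.2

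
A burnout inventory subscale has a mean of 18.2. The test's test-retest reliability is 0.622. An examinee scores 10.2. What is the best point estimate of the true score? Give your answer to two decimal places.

T̂ = ρX + (1 − ρ)μ
  = 0.622 × 10.2 + 0.378 × 18.2
  = 6.3444 + 6.8796
  = 13.224
  ≈ 13.22

13.22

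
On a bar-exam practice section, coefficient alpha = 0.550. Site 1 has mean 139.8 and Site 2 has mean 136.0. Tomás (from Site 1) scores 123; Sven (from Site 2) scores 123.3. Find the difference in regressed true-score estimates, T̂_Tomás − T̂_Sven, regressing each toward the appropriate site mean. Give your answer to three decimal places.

1.545

T̂_Tomás = 0.550(123) + 0.450(139.8) = 130.56000
T̂_Sven = 0.550(123.3) + 0.450(136.0) = 129.01500
Difference = 130.56000 − 129.01500 = 1.54500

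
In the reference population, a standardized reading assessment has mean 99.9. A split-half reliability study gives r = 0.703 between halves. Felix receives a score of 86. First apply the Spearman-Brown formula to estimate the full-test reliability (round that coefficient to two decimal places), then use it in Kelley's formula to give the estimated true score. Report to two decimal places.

88.36

Spearman-Brown: ρ = 2r/(1 + r) = 2(0.703)/(1 + 0.703) = 1.4060/1.703 = 0.8256 → 0.83
Weight the observed score by reliability and the mean by (1 − reliability): T̂ = 0.83·86 + 0.17·99.9 = 71.38 + 16.983 = 88.363.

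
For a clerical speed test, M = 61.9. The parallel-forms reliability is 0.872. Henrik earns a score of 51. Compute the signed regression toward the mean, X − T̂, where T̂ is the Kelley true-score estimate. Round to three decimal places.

-1.395

T̂ = 0.872(51) + 0.128(61.9) = 44.472 + 7.9232 = 52.39520 → 52.3952
X − T̂ = 51 − 52.3952 = -1.3952 → -1.395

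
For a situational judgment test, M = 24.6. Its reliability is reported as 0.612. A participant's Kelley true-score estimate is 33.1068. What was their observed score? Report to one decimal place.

T̂ = ρX + (1 − ρ)μ  ⇒  X = (T̂ − (1 − ρ)μ) / ρ
X = (33.1068 − 0.388 × 24.6) / 0.612 = (33.1068 − 9.5448) / 0.612 = 23.5620 / 0.612 = 38.500

38.5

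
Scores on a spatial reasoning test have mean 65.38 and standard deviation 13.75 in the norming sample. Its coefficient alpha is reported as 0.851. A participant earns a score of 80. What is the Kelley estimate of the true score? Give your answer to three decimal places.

T̂ = 0.851(80) + 0.149(65.38) = 68.080 + 9.74162 = 77.8216 → 77.822

77.822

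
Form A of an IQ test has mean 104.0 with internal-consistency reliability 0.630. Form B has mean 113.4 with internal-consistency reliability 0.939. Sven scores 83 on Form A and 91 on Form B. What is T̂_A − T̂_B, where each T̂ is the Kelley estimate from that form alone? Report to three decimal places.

-1.596

T̂_A = 0.630(83) + 0.370(104.0) = 90.77000
T̂_B = 0.939(91) + 0.061(113.4) = 92.36640
T̂_A − T̂_B = -1.59640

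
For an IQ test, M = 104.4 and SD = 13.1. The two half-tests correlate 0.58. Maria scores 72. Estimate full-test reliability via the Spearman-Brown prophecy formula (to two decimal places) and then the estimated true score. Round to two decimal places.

80.75

Spearman-Brown: ρ = 2r/(1 + r) = 2(0.58)/(1 + 0.58) = 1.160/1.58 = 0.7342 → 0.73
T̂ = ρX + (1 − ρ)μ
  = 0.73 × 72 + 0.27 × 104.4
  = 52.56 + 28.188
  = 80.748
  ≈ 80.75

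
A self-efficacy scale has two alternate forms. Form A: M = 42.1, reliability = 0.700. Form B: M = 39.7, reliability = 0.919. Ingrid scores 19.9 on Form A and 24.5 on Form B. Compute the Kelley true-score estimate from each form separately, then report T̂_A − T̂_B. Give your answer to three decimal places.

0.829

T̂_A = 0.700(19.9) + 0.300(42.1) = 26.56000
T̂_B = 0.919(24.5) + 0.081(39.7) = 25.73120
T̂_A − T̂_B = 0.82880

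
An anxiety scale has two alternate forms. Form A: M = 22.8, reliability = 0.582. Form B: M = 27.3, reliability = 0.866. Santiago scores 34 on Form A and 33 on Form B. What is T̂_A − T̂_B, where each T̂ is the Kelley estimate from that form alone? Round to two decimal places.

-2.92

T̂_A = 0.582(34) + 0.418(22.8) = 29.3184
T̂_B = 0.866(33) + 0.134(27.3) = 32.2362
T̂_A − T̂_B = -2.9178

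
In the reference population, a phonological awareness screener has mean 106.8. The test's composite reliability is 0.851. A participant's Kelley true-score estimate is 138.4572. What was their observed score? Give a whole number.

144

T̂ = ρX + (1 − ρ)μ  ⇒  X = (T̂ − (1 − ρ)μ) / ρ
X = (138.4572 − 0.149 × 106.8) / 0.851 = (138.4572 − 15.9132) / 0.851 = 122.5440 / 0.851 = 144.00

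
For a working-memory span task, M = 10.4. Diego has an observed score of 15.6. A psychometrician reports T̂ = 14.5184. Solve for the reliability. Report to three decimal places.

T̂ = ρX + (1 − ρ)μ  ⇒  T̂ − μ = ρ(X − μ)
ρ = (T̂ − μ)/(X − μ) = (14.5184 − 10.4) / (15.6 − 10.4) = 4.1184 / 5.2 = 0.79200

0.792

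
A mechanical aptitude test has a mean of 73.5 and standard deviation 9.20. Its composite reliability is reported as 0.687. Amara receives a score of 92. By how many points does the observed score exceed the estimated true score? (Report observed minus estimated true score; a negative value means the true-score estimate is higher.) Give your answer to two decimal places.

5.79

T̂ = 0.687(92) + 0.313(73.5) = 63.204 + 23.0055 = 86.2095 → 86.210
X − T̂ = 92 − 86.210 = 5.790 → 5.79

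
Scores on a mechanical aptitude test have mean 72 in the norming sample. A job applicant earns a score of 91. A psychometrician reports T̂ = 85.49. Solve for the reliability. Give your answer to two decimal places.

0.71

T̂ = ρX + (1 − ρ)μ  ⇒  T̂ − μ = ρ(X − μ)
ρ = (T̂ − μ)/(X − μ) = (85.49 − 72) / (91 − 72) = 13.49 / 19.0 = 0.7100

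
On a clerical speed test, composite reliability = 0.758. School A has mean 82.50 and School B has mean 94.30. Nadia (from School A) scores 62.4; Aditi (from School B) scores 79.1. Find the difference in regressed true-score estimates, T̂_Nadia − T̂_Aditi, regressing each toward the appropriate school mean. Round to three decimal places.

T̂_Nadia = 0.758(62.4) + 0.242(82.50) = 67.26420
T̂_Aditi = 0.758(79.1) + 0.242(94.30) = 82.77840
Difference = 67.26420 − 82.77840 = -15.51420

-15.514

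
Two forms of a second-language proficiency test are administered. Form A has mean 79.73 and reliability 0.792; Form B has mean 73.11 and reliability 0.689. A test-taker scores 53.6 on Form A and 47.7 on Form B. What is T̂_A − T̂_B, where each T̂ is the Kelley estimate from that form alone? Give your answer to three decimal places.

T̂_A = 0.792(53.6) + 0.208(79.73) = 59.03504
T̂_B = 0.689(47.7) + 0.311(73.11) = 55.60251
T̂_A − T̂_B = 3.43253

3.433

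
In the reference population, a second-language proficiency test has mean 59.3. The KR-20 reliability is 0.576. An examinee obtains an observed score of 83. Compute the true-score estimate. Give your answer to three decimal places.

72.951

Kelley's formula gives T̂ = 0.576·83 + 0.424·59.3 = 47.808 + 25.1432 = 72.9512.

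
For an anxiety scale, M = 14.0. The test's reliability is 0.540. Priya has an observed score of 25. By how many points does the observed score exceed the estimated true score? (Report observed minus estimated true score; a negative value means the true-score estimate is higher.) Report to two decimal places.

5.06

T̂ = 0.540(25) + 0.460(14.0) = 13.500 + 6.4400 = 19.9400 → 19.940
X − T̂ = 25 − 19.940 = 5.060 → 5.06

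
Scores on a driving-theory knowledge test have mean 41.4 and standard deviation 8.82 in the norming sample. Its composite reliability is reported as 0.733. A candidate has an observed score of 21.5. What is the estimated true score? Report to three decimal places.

26.813

T̂ = 0.733(21.5) + 0.267(41.4) = 15.7595 + 11.0538 = 26.8133 → 26.813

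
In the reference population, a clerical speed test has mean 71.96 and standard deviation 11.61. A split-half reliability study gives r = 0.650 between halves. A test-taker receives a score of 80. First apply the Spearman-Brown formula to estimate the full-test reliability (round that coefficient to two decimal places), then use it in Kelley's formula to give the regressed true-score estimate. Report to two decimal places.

78.31

Spearman-Brown: ρ = 2r/(1 + r) = 2(0.650)/(1 + 0.650) = 1.3000/1.650 = 0.7879 → 0.79
T̂ = ρX + (1 − ρ)μ
  = 0.79 × 80 + 0.21 × 71.96
  = 63.20 + 15.1116
  = 78.312
  ≈ 78.31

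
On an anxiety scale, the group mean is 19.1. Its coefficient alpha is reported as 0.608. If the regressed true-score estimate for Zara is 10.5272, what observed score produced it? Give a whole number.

T̂ = ρX + (1 − ρ)μ  ⇒  X = (T̂ − (1 − ρ)μ) / ρ
X = (10.5272 − 0.392 × 19.1) / 0.608 = (10.5272 − 7.4872) / 0.608 = 3.0400 / 0.608 = 5.00

5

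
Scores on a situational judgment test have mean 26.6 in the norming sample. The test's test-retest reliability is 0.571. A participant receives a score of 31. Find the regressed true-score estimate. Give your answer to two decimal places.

T̂ = 0.571(31) + 0.429(26.6) = 17.701 + 11.4114 = 29.112 → 29.11

29.11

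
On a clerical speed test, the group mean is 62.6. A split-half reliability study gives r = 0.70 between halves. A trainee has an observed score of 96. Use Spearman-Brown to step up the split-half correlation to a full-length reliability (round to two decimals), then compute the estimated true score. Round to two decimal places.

Spearman-Brown: ρ = 2r/(1 + r) = 2(0.70)/(1 + 0.70) = 1.400/1.70 = 0.8235 → 0.82
T̂ = 0.82(96) + 0.18(62.6) = 78.72 + 11.268 = 89.988 → 89.99

89.99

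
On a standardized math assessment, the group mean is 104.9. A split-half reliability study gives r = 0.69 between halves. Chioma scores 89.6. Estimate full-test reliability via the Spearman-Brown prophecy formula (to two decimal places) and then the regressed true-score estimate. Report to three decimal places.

92.354

Spearman-Brown: ρ = 2r/(1 + r) = 2(0.69)/(1 + 0.69) = 1.380/1.69 = 0.8166 → 0.82
T̂ = ρX + (1 − ρ)μ
  = 0.82 × 89.6 + 0.18 × 104.9
  = 73.472 + 18.882
  = 92.3540
  ≈ 92.354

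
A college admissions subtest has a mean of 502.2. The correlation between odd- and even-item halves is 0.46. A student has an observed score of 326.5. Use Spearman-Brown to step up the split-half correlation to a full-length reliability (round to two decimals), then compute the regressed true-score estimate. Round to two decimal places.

Spearman-Brown: ρ = 2r/(1 + r) = 2(0.46)/(1 + 0.46) = 0.920/1.46 = 0.6301 → 0.63
T̂ = ρX + (1 − ρ)μ
  = 0.63 × 326.5 + 0.37 × 502.2
  = 205.695 + 185.814
  = 391.509
  ≈ 391.51

391.51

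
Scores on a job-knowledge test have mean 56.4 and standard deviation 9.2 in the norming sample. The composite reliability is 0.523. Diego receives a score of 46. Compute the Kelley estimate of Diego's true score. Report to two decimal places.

50.96

T̂ = 0.523(46) + 0.477(56.4) = 24.058 + 26.9028 = 50.961 → 50.96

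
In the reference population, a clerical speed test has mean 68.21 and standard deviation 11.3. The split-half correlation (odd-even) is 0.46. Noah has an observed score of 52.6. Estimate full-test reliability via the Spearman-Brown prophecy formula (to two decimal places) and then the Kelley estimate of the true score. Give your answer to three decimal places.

Spearman-Brown: ρ = 2r/(1 + r) = 2(0.46)/(1 + 0.46) = 0.920/1.46 = 0.6301 → 0.63
Regress the observed score toward the mean by the unreliability: T̂ = 0.63·52.6 + 0.37·68.21 = 33.138 + 25.2377 = 58.3757.

58.376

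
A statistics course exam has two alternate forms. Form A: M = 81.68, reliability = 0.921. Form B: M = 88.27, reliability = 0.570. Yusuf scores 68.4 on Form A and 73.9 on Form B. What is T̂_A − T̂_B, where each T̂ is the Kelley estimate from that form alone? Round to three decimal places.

T̂_A = 0.921(68.4) + 0.079(81.68) = 69.44912
T̂_B = 0.570(73.9) + 0.430(88.27) = 80.07910
T̂_A − T̂_B = -10.62998

-10.630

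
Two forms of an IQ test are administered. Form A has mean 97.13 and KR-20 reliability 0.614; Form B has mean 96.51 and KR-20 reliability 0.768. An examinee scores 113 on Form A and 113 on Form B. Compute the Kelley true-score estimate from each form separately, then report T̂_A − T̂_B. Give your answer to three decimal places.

T̂_A = 0.614(113) + 0.386(97.13) = 106.87418
T̂_B = 0.768(113) + 0.232(96.51) = 109.17432
T̂_A − T̂_B = -2.30014

-2.300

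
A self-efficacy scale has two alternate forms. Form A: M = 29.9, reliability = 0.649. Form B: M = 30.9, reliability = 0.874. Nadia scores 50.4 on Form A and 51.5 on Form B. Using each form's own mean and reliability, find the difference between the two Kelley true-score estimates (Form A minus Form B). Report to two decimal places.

T̂_A = 0.649(50.4) + 0.351(29.9) = 43.2045
T̂_B = 0.874(51.5) + 0.126(30.9) = 48.9044
T̂_A − T̂_B = -5.6999

-5.70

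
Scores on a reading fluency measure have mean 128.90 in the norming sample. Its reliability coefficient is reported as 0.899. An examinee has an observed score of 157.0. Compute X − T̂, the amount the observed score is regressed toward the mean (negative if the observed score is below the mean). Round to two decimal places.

2.84

Regress the observed score toward the mean by the unreliability: T̂ = 0.899·157.0 + 0.101·128.90 = 141.1430 + 13.01890 = 154.1619.
X − T̂ = 157.0 − 154.162 = 2.838 → 2.84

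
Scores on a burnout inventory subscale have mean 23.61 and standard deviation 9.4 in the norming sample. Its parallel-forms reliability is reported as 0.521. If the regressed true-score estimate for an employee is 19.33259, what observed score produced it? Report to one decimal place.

15.4

T̂ = ρX + (1 − ρ)μ  ⇒  X = (T̂ − (1 − ρ)μ) / ρ
X = (19.33259 − 0.479 × 23.61) / 0.521 = (19.33259 − 11.30919) / 0.521 = 8.02340 / 0.521 = 15.400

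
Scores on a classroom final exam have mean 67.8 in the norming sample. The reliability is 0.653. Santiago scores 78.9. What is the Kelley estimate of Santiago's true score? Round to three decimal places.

T̂ = 0.653(78.9) + 0.347(67.8) = 51.5217 + 23.5266 = 75.0483 → 75.048

75.048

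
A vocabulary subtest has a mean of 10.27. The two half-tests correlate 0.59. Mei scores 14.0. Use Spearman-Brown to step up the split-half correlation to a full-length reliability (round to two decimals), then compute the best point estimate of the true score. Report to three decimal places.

Spearman-Brown: ρ = 2r/(1 + r) = 2(0.59)/(1 + 0.59) = 1.180/1.59 = 0.7421 → 0.74
Kelley's formula gives T̂ = 0.74·14.0 + 0.26·10.27 = 10.360 + 2.6702 = 13.0302.

13.030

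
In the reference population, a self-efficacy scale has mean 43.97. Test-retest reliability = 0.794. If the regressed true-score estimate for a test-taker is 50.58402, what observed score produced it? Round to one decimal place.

T̂ = ρX + (1 − ρ)μ  ⇒  X = (T̂ − (1 − ρ)μ) / ρ
X = (50.58402 − 0.206 × 43.97) / 0.794 = (50.58402 − 9.05782) / 0.794 = 41.52620 / 0.794 = 52.300

52.3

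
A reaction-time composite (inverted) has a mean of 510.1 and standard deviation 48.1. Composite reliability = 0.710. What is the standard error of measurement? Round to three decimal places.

25.903

SEM = SD · √(1 − ρ) = 48.1 × √0.290 = 48.1 × 0.5385 = 25.9026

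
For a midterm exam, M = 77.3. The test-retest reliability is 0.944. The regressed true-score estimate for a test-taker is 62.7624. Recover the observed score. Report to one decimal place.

T̂ = ρX + (1 − ρ)μ  ⇒  X = (T̂ − (1 − ρ)μ) / ρ
X = (62.7624 − 0.056 × 77.3) / 0.944 = (62.7624 − 4.3288) / 0.944 = 58.4336 / 0.944 = 61.900

61.9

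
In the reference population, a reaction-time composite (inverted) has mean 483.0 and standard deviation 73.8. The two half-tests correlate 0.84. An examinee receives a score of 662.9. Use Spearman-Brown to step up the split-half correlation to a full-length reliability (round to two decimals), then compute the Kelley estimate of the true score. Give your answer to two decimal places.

Spearman-Brown: ρ = 2r/(1 + r) = 2(0.84)/(1 + 0.84) = 1.680/1.84 = 0.9130 → 0.91
Kelley's formula gives T̂ = 0.91·662.9 + 0.09·483.0 = 603.239 + 43.470 = 646.709.

646.71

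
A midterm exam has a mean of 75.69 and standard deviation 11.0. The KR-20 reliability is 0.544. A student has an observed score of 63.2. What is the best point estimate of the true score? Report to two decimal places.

68.90

T̂ = 0.544(63.2) + 0.456(75.69) = 34.3808 + 34.51464 = 68.895 → 68.90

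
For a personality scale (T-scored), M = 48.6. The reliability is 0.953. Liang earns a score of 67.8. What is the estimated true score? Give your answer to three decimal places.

66.898

T̂ = 0.953(67.8) + 0.047(48.6) = 64.6134 + 2.2842 = 66.8976 → 66.898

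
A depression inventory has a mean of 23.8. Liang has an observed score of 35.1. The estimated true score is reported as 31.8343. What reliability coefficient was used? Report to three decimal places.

0.711

T̂ = ρX + (1 − ρ)μ  ⇒  T̂ − μ = ρ(X − μ)
ρ = (T̂ − μ)/(X − μ) = (31.8343 − 23.8) / (35.1 − 23.8) = 8.0343 / 11.3 = 0.71100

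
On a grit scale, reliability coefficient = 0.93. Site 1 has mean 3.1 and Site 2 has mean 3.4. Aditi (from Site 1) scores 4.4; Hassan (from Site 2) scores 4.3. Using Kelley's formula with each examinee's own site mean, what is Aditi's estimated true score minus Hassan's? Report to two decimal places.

0.07

T̂_Aditi = 0.93(4.4) + 0.07(3.1) = 4.3090
T̂_Hassan = 0.93(4.3) + 0.07(3.4) = 4.2370
Difference = 4.3090 − 4.2370 = 0.0720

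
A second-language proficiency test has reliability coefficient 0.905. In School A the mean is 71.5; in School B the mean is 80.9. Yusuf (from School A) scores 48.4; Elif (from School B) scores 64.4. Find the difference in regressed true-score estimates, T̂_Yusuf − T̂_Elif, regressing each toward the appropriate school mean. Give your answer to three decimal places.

T̂_Yusuf = 0.905(48.4) + 0.095(71.5) = 50.59450
T̂_Elif = 0.905(64.4) + 0.095(80.9) = 65.96750
Difference = 50.59450 − 65.96750 = -15.37300

-15.373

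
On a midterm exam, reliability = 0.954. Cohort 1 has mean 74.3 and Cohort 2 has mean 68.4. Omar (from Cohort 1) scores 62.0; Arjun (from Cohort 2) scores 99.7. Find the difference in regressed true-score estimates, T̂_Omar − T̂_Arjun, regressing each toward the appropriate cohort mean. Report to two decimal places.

T̂_Omar = 0.954(62.0) + 0.046(74.3) = 62.5658
T̂_Arjun = 0.954(99.7) + 0.046(68.4) = 98.2602
Difference = 62.5658 − 98.2602 = -35.6944

-35.69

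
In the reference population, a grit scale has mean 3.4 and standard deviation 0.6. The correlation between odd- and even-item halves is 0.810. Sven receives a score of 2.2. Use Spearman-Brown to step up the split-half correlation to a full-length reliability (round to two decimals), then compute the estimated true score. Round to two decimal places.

Spearman-Brown: ρ = 2r/(1 + r) = 2(0.810)/(1 + 0.810) = 1.6200/1.810 = 0.8950 → 0.90
Weight the observed score by reliability and the mean by (1 − reliability): T̂ = 0.90·2.2 + 0.10·3.4 = 1.980 + 0.340 = 2.320.

2.32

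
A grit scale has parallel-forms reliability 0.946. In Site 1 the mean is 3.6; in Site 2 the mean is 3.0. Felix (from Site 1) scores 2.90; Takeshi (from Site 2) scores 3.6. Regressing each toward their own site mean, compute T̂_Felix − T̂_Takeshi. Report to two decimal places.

T̂_Felix = 0.946(2.90) + 0.054(3.6) = 2.9378
T̂_Takeshi = 0.946(3.6) + 0.054(3.0) = 3.5676
Difference = 2.9378 − 3.5676 = -0.6298

-0.63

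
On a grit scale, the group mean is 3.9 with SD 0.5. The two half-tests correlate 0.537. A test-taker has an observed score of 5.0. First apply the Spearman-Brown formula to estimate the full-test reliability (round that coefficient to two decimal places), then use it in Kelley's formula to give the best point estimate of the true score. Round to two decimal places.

Spearman-Brown: ρ = 2r/(1 + r) = 2(0.537)/(1 + 0.537) = 1.0740/1.537 = 0.6988 → 0.70
T̂ = 0.70(5.0) + 0.30(3.9) = 3.500 + 1.170 = 4.670 → 4.67

4.67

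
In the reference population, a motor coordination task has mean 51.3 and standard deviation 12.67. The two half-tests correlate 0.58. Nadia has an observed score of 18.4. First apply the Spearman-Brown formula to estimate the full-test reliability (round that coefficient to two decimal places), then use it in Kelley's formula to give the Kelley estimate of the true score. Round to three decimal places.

27.283

Spearman-Brown: ρ = 2r/(1 + r) = 2(0.58)/(1 + 0.58) = 1.160/1.58 = 0.7342 → 0.73
T̂ = 0.73(18.4) + 0.27(51.3) = 13.432 + 13.851 = 27.2830 → 27.283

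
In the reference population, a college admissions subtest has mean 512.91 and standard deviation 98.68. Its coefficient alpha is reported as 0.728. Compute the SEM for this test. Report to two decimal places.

51.47

SEM = SD · √(1 − ρ) = 98.68 × √0.272 = 98.68 × 0.5215 = 51.465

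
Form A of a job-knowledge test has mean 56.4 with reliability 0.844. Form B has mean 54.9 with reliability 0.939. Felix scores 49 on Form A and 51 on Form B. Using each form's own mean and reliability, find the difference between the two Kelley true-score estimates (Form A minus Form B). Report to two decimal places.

-1.08

T̂_A = 0.844(49) + 0.156(56.4) = 50.1544
T̂_B = 0.939(51) + 0.061(54.9) = 51.2379
T̂_A − T̂_B = -1.0835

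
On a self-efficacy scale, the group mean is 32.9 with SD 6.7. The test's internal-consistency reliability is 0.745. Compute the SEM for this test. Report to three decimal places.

SEM = SD · √(1 − ρ) = 6.7 × √0.255 = 6.7 × 0.5050 = 3.3833

3.383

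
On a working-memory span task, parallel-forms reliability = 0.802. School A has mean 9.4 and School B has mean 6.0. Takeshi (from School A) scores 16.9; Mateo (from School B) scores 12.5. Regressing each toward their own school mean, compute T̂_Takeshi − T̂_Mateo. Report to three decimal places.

4.202

T̂_Takeshi = 0.802(16.9) + 0.198(9.4) = 15.41500
T̂_Mateo = 0.802(12.5) + 0.198(6.0) = 11.21300
Difference = 15.41500 − 11.21300 = 4.20200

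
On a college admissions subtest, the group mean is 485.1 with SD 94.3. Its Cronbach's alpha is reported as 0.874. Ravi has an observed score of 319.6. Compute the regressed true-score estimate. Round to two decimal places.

340.45

T̂ = ρX + (1 − ρ)μ
  = 0.874 × 319.6 + 0.126 × 485.1
  = 279.3304 + 61.1226
  = 340.453
  ≈ 340.45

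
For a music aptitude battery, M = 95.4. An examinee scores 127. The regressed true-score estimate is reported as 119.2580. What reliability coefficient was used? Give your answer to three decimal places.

T̂ = ρX + (1 − ρ)μ  ⇒  T̂ − μ = ρ(X − μ)
ρ = (T̂ − μ)/(X − μ) = (119.2580 − 95.4) / (127 − 95.4) = 23.8580 / 31.6 = 0.75500

0.755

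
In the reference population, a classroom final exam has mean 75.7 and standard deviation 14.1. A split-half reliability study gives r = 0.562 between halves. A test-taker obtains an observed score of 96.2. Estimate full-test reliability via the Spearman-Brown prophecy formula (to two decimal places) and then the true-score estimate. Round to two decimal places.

Spearman-Brown: ρ = 2r/(1 + r) = 2(0.562)/(1 + 0.562) = 1.1240/1.562 = 0.7196 → 0.72
T̂ = 0.72(96.2) + 0.28(75.7) = 69.264 + 21.196 = 90.460 → 90.46

90.46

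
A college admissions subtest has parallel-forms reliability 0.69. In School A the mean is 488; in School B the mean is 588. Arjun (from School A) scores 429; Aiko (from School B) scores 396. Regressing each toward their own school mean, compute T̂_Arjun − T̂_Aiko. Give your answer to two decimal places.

-8.23

T̂_Arjun = 0.69(429) + 0.31(488) = 447.2900
T̂_Aiko = 0.69(396) + 0.31(588) = 455.5200
Difference = 447.2900 − 455.5200 = -8.2300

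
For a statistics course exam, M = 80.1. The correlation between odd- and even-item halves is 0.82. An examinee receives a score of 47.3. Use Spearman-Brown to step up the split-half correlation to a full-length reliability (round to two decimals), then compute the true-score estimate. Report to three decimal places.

Spearman-Brown: ρ = 2r/(1 + r) = 2(0.82)/(1 + 0.82) = 1.640/1.82 = 0.9011 → 0.90
T̂ = ρX + (1 − ρ)μ
  = 0.90 × 47.3 + 0.10 × 80.1
  = 42.570 + 8.010
  = 50.5800
  ≈ 50.580

50.580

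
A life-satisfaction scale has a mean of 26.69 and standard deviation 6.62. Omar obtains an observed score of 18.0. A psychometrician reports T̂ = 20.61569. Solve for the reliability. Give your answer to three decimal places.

0.699

T̂ = ρX + (1 − ρ)μ  ⇒  T̂ − μ = ρ(X − μ)
ρ = (T̂ − μ)/(X − μ) = (20.61569 − 26.69) / (18.0 − 26.69) = -6.07431 / -8.69 = 0.69900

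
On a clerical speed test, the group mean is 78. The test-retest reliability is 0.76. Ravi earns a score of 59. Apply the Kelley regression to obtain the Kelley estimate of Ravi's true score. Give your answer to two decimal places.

Kelley's formula gives T̂ = 0.76·59 + 0.24·78 = 44.84 + 18.72 = 63.560.

63.56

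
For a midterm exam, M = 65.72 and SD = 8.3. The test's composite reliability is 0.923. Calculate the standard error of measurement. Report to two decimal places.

2.30

SEM = SD · √(1 − ρ) = 8.3 × √0.077 = 8.3 × 0.2775 = 2.303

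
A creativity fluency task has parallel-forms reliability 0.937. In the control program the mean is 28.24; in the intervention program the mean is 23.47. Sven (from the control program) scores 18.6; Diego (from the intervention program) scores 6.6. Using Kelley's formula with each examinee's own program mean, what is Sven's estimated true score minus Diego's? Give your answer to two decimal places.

11.54

T̂_Sven = 0.937(18.6) + 0.063(28.24) = 19.2073
T̂_Diego = 0.937(6.6) + 0.063(23.47) = 7.6628
Difference = 19.2073 − 7.6628 = 11.5445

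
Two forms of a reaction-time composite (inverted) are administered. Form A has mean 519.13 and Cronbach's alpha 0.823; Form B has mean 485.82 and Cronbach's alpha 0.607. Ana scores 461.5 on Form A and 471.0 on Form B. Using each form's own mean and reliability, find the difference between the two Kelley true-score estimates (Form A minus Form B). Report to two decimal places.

T̂_A = 0.823(461.5) + 0.177(519.13) = 471.7005
T̂_B = 0.607(471.0) + 0.393(485.82) = 476.8243
T̂_A − T̂_B = -5.1237

-5.12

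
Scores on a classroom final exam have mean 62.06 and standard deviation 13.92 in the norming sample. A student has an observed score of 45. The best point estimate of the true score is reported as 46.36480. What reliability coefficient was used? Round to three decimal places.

T̂ = ρX + (1 − ρ)μ  ⇒  T̂ − μ = ρ(X − μ)
ρ = (T̂ − μ)/(X − μ) = (46.36480 − 62.06) / (45 − 62.06) = -15.69520 / -17.06 = 0.92000

0.920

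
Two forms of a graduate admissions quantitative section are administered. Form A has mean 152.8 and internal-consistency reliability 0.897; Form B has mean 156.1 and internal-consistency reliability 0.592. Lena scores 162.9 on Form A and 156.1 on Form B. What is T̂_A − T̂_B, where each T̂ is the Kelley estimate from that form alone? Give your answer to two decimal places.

T̂_A = 0.897(162.9) + 0.103(152.8) = 161.8597
T̂_B = 0.592(156.1) + 0.408(156.1) = 156.1000
T̂_A − T̂_B = 5.7597

5.76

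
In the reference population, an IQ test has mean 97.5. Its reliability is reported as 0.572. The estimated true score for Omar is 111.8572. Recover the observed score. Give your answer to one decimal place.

T̂ = ρX + (1 − ρ)μ  ⇒  X = (T̂ − (1 − ρ)μ) / ρ
X = (111.8572 − 0.428 × 97.5) / 0.572 = (111.8572 − 41.7300) / 0.572 = 70.1272 / 0.572 = 122.600

122.6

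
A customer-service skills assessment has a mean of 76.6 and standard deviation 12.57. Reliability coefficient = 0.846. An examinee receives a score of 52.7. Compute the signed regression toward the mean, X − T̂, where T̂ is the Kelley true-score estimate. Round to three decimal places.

-3.681

T̂ = ρX + (1 − ρ)μ
  = 0.846 × 52.7 + 0.154 × 76.6
  = 44.5842 + 11.7964
  = 56.38060
  ≈ 56.3806
X − T̂ = 52.7 − 56.3806 = -3.6806 → -3.681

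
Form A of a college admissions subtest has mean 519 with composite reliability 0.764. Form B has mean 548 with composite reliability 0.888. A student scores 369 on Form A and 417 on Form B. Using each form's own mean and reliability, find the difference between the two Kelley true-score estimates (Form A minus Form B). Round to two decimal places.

T̂_A = 0.764(369) + 0.236(519) = 404.4000
T̂_B = 0.888(417) + 0.112(548) = 431.6720
T̂_A − T̂_B = -27.2720

-27.27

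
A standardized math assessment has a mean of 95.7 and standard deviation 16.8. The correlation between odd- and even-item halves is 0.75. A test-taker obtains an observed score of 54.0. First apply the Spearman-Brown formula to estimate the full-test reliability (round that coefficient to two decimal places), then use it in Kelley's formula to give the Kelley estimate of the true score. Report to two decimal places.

Spearman-Brown: ρ = 2r/(1 + r) = 2(0.75)/(1 + 0.75) = 1.500/1.75 = 0.8571 → 0.86
T̂ = 0.86(54.0) + 0.14(95.7) = 46.440 + 13.398 = 59.838 → 59.84

59.84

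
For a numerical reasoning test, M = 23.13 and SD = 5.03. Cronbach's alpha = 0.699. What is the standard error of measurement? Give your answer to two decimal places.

SEM = SD · √(1 − ρ) = 5.03 × √0.301 = 5.03 × 0.5486 = 2.760

2.76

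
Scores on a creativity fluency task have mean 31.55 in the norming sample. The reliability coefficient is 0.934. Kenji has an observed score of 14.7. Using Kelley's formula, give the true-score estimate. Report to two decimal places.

T̂ = ρX + (1 − ρ)μ
  = 0.934 × 14.7 + 0.066 × 31.55
  = 13.7298 + 2.08230
  = 15.812
  ≈ 15.81

15.81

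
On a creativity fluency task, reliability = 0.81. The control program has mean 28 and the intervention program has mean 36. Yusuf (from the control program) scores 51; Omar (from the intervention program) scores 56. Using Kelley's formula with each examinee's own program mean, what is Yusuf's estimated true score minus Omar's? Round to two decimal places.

T̂_Yusuf = 0.81(51) + 0.19(28) = 46.6300
T̂_Omar = 0.81(56) + 0.19(36) = 52.2000
Difference = 46.6300 − 52.2000 = -5.5700

-5.57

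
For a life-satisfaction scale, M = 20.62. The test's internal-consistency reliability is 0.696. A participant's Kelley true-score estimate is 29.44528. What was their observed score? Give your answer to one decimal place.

T̂ = ρX + (1 − ρ)μ  ⇒  X = (T̂ − (1 − ρ)μ) / ρ
X = (29.44528 − 0.304 × 20.62) / 0.696 = (29.44528 − 6.26848) / 0.696 = 23.17680 / 0.696 = 33.300

33.3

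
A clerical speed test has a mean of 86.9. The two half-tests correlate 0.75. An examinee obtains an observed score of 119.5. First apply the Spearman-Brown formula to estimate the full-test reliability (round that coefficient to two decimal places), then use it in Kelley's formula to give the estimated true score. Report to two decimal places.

Spearman-Brown: ρ = 2r/(1 + r) = 2(0.75)/(1 + 0.75) = 1.500/1.75 = 0.8571 → 0.86
T̂ = 0.86(119.5) + 0.14(86.9) = 102.770 + 12.166 = 114.936 → 114.94

114.94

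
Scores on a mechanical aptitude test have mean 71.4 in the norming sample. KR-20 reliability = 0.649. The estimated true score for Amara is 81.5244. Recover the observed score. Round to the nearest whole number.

T̂ = ρX + (1 − ρ)μ  ⇒  X = (T̂ − (1 − ρ)μ) / ρ
X = (81.5244 − 0.351 × 71.4) / 0.649 = (81.5244 − 25.0614) / 0.649 = 56.4630 / 0.649 = 87.00

87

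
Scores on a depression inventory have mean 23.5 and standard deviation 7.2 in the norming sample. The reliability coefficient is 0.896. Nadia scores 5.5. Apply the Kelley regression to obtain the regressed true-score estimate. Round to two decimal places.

Kelley's formula gives T̂ = 0.896·5.5 + 0.104·23.5 = 4.9280 + 2.4440 = 7.372.

7.37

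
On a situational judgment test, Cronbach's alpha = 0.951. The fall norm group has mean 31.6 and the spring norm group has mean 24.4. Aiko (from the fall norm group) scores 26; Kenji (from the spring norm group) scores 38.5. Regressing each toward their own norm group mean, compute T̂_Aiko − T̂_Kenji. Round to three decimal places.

T̂_Aiko = 0.951(26) + 0.049(31.6) = 26.27440
T̂_Kenji = 0.951(38.5) + 0.049(24.4) = 37.80910
Difference = 26.27440 − 37.80910 = -11.53470

-11.535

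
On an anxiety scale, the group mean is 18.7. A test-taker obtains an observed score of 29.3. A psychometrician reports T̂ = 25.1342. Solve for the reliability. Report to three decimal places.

T̂ = ρX + (1 − ρ)μ  ⇒  T̂ − μ = ρ(X − μ)
ρ = (T̂ − μ)/(X − μ) = (25.1342 − 18.7) / (29.3 − 18.7) = 6.4342 / 10.6 = 0.60700

0.607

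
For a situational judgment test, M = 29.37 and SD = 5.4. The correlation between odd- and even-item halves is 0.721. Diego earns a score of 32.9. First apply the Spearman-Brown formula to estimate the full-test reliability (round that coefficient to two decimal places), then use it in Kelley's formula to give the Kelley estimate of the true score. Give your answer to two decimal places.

32.34

Spearman-Brown: ρ = 2r/(1 + r) = 2(0.721)/(1 + 0.721) = 1.4420/1.721 = 0.8379 → 0.84
Weight the observed score by reliability and the mean by (1 − reliability): T̂ = 0.84·32.9 + 0.16·29.37 = 27.636 + 4.6992 = 32.335.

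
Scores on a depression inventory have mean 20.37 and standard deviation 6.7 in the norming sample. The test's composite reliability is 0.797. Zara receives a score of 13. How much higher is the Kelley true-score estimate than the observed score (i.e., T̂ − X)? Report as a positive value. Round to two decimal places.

T̂ = 0.797(13) + 0.203(20.37) = 10.361 + 4.13511 = 14.4961 → 14.496
T̂ − X = 14.496 − 13 = 1.496 → 1.50

1.50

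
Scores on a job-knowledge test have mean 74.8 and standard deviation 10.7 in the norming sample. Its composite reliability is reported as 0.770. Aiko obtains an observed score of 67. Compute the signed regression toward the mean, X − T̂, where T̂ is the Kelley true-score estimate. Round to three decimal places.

Weight the observed score by reliability and the mean by (1 − reliability): T̂ = 0.770·67 + 0.230·74.8 = 51.590 + 17.2040 = 68.79400.
X − T̂ = 67 − 68.7940 = -1.7940 → -1.794

-1.794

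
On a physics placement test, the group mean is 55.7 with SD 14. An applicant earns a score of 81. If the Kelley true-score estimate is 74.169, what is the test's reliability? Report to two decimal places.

0.73

T̂ = ρX + (1 − ρ)μ  ⇒  T̂ − μ = ρ(X − μ)
ρ = (T̂ − μ)/(X − μ) = (74.169 − 55.7) / (81 − 55.7) = 18.469 / 25.3 = 0.7300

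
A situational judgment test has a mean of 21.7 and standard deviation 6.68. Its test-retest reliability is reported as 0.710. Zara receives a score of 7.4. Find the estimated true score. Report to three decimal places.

11.547

Kelley's formula gives T̂ = 0.710·7.4 + 0.290·21.7 = 5.2540 + 6.2930 = 11.5470.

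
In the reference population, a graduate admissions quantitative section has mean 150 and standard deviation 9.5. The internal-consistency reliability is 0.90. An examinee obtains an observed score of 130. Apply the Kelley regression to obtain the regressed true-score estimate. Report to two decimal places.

132.00

T̂ = ρX + (1 − ρ)μ
  = 0.90 × 130 + 0.10 × 150
  = 117.00 + 15.00
  = 132.000
  ≈ 132.00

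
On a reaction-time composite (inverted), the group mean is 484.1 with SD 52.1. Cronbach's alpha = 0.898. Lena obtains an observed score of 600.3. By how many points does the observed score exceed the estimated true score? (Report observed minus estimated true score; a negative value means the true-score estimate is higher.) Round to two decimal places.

T̂ = 0.898(600.3) + 0.102(484.1) = 539.0694 + 49.3782 = 588.4476 → 588.448
X − T̂ = 600.3 − 588.448 = 11.852 → 11.85

11.85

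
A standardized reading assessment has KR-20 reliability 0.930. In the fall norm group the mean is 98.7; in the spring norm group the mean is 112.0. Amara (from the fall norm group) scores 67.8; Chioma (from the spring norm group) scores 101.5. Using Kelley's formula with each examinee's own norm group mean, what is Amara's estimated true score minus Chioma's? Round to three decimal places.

-32.272

T̂_Amara = 0.930(67.8) + 0.070(98.7) = 69.96300
T̂_Chioma = 0.930(101.5) + 0.070(112.0) = 102.23500
Difference = 69.96300 − 102.23500 = -32.27200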